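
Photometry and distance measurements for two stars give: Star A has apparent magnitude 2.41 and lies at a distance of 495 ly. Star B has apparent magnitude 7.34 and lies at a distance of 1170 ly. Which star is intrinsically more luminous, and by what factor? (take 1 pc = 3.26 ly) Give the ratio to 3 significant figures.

Star A is more luminous, by a factor of 16.8.

Star A: d = 495 ly / 3.26 = 151.8 pc
Star A: M = m − 5 log₁₀ d + 5 = 2.41 − 5·2.1814 + 5 = -3.497
Star B: d = 1170 ly / 3.26 = 358.9 pc
Star B: M = m − 5 log₁₀ d + 5 = 7.34 − 5·2.5550 + 5 = -0.435
ΔM = M_A − M_B = -3.497 − (-0.435) = -3.062; smaller M is more luminous → Star A.
L ratio = 10^(0.4 |ΔM|) = 10^1.225 = 16.78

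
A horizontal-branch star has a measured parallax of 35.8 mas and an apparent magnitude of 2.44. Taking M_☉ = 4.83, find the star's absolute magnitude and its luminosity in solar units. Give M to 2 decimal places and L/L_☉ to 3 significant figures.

M ≈ 0.21; L/L_☉ ≈ 70.5

d = 1/p = 1000/35.8 mas = 27.93 pc
M = m − 5 log₁₀ d + 5 = 2.44 − 5·1.4461 + 5 = 0.209
M − M_☉ = 0.209 − 4.83 = -4.621
L/L_☉ = 10^(−0.4 × -4.621) = 70.51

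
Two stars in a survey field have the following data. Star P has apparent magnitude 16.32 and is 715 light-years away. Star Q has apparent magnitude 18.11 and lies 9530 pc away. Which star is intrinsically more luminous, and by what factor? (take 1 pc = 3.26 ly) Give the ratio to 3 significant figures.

Star P: d = 715 ly / 3.26 = 219.3 pc
Star P: M = m − 5 log₁₀ d + 5 = 16.32 − 5·2.3411 + 5 = 9.615
Star Q: M = m − 5 log₁₀ d + 5 = 18.11 − 5·3.9791 + 5 = 3.215
ΔM = M_P − M_Q = 9.615 − (3.215) = 6.400; smaller M is more luminous → Star Q.
L ratio = 10^(0.4 |ΔM|) = 10^2.560 = 363.1

Star Q is more luminous, by a factor of 363.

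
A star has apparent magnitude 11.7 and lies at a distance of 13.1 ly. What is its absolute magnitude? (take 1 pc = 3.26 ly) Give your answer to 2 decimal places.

d = 13.1 ly / 3.26 = 4.018 pc
5 log₁₀(d/10 pc) = 5 log₁₀(4.018) − 5 = -1.980
M = m − 5 log₁₀(d/10) = 11.7 + 1.980 = 13.680

M ≈ 13.68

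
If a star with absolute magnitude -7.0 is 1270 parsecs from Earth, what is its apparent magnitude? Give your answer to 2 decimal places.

m ≈ 3.52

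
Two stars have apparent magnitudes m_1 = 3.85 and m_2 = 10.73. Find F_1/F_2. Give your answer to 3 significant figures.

F_1/F_2 ≈ 565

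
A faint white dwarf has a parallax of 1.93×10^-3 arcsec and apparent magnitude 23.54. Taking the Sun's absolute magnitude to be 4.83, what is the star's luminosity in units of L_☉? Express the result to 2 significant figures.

L/L_☉ ≈ 8.8×10^-5

d = 1/p = 1/1.93×10^-3″ = 518.1 pc
M = m − 5 log₁₀ d + 5 = 23.54 − 5·2.7144 + 5 = 14.968
M − M_☉ = 14.968 − 4.83 = 10.138
L/L_☉ = 10^(−0.4 × 10.138) = 8.808×10^-5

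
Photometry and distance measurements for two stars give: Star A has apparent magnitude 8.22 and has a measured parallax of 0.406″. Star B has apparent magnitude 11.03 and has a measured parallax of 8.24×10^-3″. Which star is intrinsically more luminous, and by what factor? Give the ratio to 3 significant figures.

Star A: d = 1/p = 1/0.406″ = 2.463 pc
Star A: M = m − 5 log₁₀ d + 5 = 8.22 − 5·0.3915 + 5 = 11.263
Star B: d = 1/p = 1/8.24×10^-3″ = 121.4 pc
Star B: M = m − 5 log₁₀ d + 5 = 11.03 − 5·2.0841 + 5 = 5.610
ΔM = M_A − M_B = 11.263 − (5.610) = 5.653; smaller M is more luminous → Star B.
L ratio = 10^(0.4 |ΔM|) = 10^2.261 = 182.5

Star B is more luminous, by a factor of 182.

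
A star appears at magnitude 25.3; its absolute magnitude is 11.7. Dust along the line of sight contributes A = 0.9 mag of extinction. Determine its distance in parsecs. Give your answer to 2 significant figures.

d ≈ 3500 pc

m − M = 5 log₁₀(d/10 pc) + A  ⇒  25.3 − (11.7) − 0.9 = 5 log₁₀(d/10)
12.700 = 5 log₁₀(d/10)
log₁₀ d = (m − M − A)/5 + 1 = 3.5400
d = 10^3.5400 = 3467 pc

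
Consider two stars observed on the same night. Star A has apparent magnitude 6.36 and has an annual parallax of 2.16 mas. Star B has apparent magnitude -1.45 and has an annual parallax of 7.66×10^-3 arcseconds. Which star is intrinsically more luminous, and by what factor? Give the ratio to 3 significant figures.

Star B is more luminous, by a factor of 106.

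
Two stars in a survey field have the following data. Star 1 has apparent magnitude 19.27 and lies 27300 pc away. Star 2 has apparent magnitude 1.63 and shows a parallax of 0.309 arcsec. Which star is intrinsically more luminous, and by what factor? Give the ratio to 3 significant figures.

Star 1 is more luminous, by a factor of 6.26.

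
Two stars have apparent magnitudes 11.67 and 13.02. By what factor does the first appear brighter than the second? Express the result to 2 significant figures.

3.5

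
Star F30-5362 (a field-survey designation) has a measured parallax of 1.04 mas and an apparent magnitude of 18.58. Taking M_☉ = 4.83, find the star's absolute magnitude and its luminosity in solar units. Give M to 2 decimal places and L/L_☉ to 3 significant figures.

d = 1/p = 1000/1.04 mas = 961.5 pc
M = m − 5 log₁₀ d + 5 = 18.58 − 5·2.9830 + 5 = 8.665
M − M_☉ = 8.665 − 4.83 = 3.835
L/L_☉ = 10^(−0.4 × 3.835) = 0.02924

M ≈ 8.67; L/L_☉ ≈ 0.0292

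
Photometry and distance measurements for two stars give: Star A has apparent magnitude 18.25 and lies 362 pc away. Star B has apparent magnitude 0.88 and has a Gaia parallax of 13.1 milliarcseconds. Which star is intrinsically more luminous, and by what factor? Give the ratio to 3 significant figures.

Star B is more luminous, by a factor of 394000.

Star A: M = m − 5 log₁₀ d + 5 = 18.25 − 5·2.5587 + 5 = 10.456
Star B: p = 13.1 mas = 0.0131″ → d = 1/p = 76.34 pc
Star B: M = m − 5 log₁₀ d + 5 = 0.88 − 5·1.8827 + 5 = -3.534
ΔM = M_A − M_B = 10.456 − (-3.534) = 13.990; smaller M is more luminous → Star B.
L ratio = 10^(0.4 |ΔM|) = 10^5.596 = 394500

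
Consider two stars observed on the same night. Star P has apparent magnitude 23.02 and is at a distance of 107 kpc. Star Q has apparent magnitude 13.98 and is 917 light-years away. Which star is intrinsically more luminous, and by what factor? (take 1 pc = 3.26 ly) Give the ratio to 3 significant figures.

Star P is more luminous, by a factor of 35.0.

Star P: d = 107 kpc = 107000 pc
Star P: M = m − 5 log₁₀ d + 5 = 23.02 − 5·5.0294 + 5 = 2.873
Star Q: d = 917 ly / 3.26 = 281.3 pc
Star Q: M = m − 5 log₁₀ d + 5 = 13.98 − 5·2.4492 + 5 = 6.734
ΔM = M_P − M_Q = 2.873 − (6.734) = -3.861; smaller M is more luminous → Star P.
L ratio = 10^(0.4 |ΔM|) = 10^1.544 = 35.03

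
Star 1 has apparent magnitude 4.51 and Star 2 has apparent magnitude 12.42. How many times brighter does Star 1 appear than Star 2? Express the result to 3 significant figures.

1460

Magnitude difference = -7.91
Flux ratio = 10^(−0.4 Δm) = 10^(−0.4 × -7.91) = 10^3.164 = 1459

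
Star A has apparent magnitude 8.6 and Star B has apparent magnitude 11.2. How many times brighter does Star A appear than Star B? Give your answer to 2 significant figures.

11

Magnitude difference = -2.6
Flux ratio = 10^(−0.4 Δm) = 10^(−0.4 × -2.6) = 10^1.040 = 10.96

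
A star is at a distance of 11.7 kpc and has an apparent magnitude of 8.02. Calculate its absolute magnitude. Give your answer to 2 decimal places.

M ≈ -7.32

d = 11.7 kpc = 11700 pc
5 log₁₀(d/10 pc) = 5 log₁₀(11700) − 5 = 15.341
M = m − 5 log₁₀(d/10) = 8.02 − 15.341 = -7.321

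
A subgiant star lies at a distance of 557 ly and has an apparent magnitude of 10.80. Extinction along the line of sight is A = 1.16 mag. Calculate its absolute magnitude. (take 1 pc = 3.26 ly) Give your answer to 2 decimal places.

M ≈ 3.48

d = 557 ly / 3.26 = 170.9 pc
5 log₁₀(d/10 pc) = 5 log₁₀(170.9) − 5 = 6.163
M = m − 5 log₁₀(d/10) − A = 10.80 − 6.163 − 1.16 = 3.477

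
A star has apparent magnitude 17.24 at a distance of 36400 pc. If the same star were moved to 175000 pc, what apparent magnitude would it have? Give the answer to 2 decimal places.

m ≈ 20.65

Flux ∝ 1/d², so Δm = 5 log₁₀(d₂/d₁) = 5 log₁₀(175000/36400) = 3.410
m₂ = m₁ + Δm = 17.24 + (3.410) = 20.650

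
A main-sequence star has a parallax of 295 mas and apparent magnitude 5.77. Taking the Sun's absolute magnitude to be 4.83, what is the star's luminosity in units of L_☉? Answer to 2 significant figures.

L/L_☉ ≈ 0.048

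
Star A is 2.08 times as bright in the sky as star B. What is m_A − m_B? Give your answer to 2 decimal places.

Pogson: Δm = −2.5 log₁₀(ratio) = −2.5 log₁₀(2.08) = −2.5 × 0.3181 = -0.795
Star A is brighter, so it has the smaller magnitude: the difference is negative.

m_A − m_B ≈ -0.80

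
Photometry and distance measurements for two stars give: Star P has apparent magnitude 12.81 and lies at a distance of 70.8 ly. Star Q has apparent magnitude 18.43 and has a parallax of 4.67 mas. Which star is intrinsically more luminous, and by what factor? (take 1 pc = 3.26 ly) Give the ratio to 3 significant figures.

Star P: d = 70.8 ly / 3.26 = 21.72 pc
Star P: M = m − 5 log₁₀ d + 5 = 12.81 − 5·1.3368 + 5 = 11.126
Star Q: p = 4.67 mas = 4.67×10^-3″ → d = 1/p = 214.1 pc
Star Q: M = m − 5 log₁₀ d + 5 = 18.43 − 5·2.3307 + 5 = 11.777
ΔM = M_P − M_Q = 11.126 − (11.777) = -0.651; smaller M is more luminous → Star P.
L ratio = 10^(0.4 |ΔM|) = 10^0.260 = 1.821

Star P is more luminous, by a factor of 1.82.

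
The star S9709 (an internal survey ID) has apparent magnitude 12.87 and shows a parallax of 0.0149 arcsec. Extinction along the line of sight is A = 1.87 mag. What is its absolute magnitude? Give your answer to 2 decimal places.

d = 1/p = 1/0.0149″ = 67.11 pc
5 log₁₀(d/10 pc) = 5 log₁₀(67.11) − 5 = 4.134
M = m − 5 log₁₀(d/10) − A = 12.87 − 4.134 − 1.87 = 6.866

M ≈ 6.87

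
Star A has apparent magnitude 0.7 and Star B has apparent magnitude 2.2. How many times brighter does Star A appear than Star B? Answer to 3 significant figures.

3.98

Magnitude difference = -1.5
Flux ratio = 10^(−0.4 Δm) = 10^(−0.4 × -1.5) = 10^0.600 = 3.981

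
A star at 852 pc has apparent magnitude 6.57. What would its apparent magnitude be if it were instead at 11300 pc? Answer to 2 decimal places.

Flux ∝ 1/d², so Δm = 5 log₁₀(d₂/d₁) = 5 log₁₀(11300/852) = 5.613
m₂ = m₁ + Δm = 6.57 + (5.613) = 12.183

m ≈ 12.18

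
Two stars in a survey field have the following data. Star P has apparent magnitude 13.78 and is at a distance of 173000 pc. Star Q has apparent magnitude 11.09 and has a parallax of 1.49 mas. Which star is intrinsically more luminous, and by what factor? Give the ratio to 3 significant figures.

Star P is more luminous, by a factor of 5580.

Star P: M = m − 5 log₁₀ d + 5 = 13.78 − 5·5.2380 + 5 = -7.410
Star Q: p = 1.49 mas = 1.49×10^-3″ → d = 1/p = 671.1 pc
Star Q: M = m − 5 log₁₀ d + 5 = 11.09 − 5·2.8268 + 5 = 1.956
ΔM = M_P − M_Q = -7.410 − (1.956) = -9.366; smaller M is more luminous → Star P.
L ratio = 10^(0.4 |ΔM|) = 10^3.746 = 5578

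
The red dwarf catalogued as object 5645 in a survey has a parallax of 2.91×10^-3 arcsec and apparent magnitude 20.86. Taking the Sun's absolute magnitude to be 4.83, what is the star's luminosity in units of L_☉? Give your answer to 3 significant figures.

L/L_☉ ≈ 4.57×10^-4

d = 1/p = 1/2.91×10^-3″ = 343.6 pc
M = m − 5 log₁₀ d + 5 = 20.86 − 5·2.5361 + 5 = 13.179
M − M_☉ = 13.179 − 4.83 = 8.349
L/L_☉ = 10^(−0.4 × 8.349) = 4.573×10^-4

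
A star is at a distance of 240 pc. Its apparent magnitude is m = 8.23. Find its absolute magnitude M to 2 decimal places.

5 log₁₀(d/10 pc) = 5 log₁₀(240.0) − 5 = 6.901
M = m − 5 log₁₀(d/10) = 8.23 − 6.901 = 1.329

M ≈ 1.33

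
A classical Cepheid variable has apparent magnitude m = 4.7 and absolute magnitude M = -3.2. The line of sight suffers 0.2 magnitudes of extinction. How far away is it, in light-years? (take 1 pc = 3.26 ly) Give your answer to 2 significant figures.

d ≈ 1100 ly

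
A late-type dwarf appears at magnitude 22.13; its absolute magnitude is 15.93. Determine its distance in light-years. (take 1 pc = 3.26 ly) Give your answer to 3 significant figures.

d ≈ 567 ly

Distance modulus: m − M = 22.13 − (15.93) = 6.200
m − M = 5 log₁₀ d − 5
log₁₀ d = (m − M)/5 + 1 = 2.2400
d = 10^2.2400 = 173.8 pc
= 566.5 ly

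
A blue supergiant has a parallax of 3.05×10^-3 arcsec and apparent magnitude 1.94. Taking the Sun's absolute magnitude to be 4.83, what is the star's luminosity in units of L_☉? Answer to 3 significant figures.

L/L_☉ ≈ 15400

d = 1/p = 1/3.05×10^-3″ = 327.9 pc
M = m − 5 log₁₀ d + 5 = 1.94 − 5·2.5157 + 5 = -5.639
M − M_☉ = -5.639 − 4.83 = -10.469
L/L_☉ = 10^(−0.4 × -10.469) = 15400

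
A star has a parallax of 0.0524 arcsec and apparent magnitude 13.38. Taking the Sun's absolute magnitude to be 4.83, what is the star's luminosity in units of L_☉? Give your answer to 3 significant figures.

d = 1/p = 1/0.0524″ = 19.08 pc
M = m − 5 log₁₀ d + 5 = 13.38 − 5·1.2807 + 5 = 11.977
M − M_☉ = 11.977 − 4.83 = 7.147
L/L_☉ = 10^(−0.4 × 7.147) = 1.385×10^-3

L/L_☉ ≈ 1.38×10^-3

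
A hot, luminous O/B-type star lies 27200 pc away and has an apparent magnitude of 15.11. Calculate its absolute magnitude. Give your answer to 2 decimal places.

5 log₁₀(d/10 pc) = 5 log₁₀(27200) − 5 = 17.173
M = m − 5 log₁₀(d/10) = 15.11 − 17.173 = -2.063

M ≈ -2.06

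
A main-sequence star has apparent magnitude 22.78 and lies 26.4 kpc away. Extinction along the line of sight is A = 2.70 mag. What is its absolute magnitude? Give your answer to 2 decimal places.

M ≈ 2.97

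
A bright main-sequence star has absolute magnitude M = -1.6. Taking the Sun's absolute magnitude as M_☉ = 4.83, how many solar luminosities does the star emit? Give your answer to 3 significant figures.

L/L_☉ ≈ 373

M − M_☉ = -1.6 − 4.83 = -6.430
L/L_☉ = 10^(−0.4 (M − M_☉)) = 10^2.572 = 373.3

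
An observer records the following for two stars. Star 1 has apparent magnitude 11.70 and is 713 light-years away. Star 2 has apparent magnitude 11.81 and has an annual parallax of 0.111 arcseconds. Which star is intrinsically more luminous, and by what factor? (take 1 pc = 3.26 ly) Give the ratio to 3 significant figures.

Star 1 is more luminous, by a factor of 652.

Star 1: d = 713 ly / 3.26 = 218.7 pc
Star 1: M = m − 5 log₁₀ d + 5 = 11.70 − 5·2.3399 + 5 = 5.001
Star 2: d = 1/p = 1/0.111″ = 9.009 pc
Star 2: M = m − 5 log₁₀ d + 5 = 11.81 − 5·0.9547 + 5 = 12.037
ΔM = M_1 − M_2 = 5.001 − (12.037) = -7.036; smaller M is more luminous → Star 1.
L ratio = 10^(0.4 |ΔM|) = 10^2.814 = 652.2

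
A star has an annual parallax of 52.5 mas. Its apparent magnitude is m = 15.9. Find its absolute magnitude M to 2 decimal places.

p = 52.5 mas = 0.0525″ → d = 1/p = 19.05 pc
5 log₁₀(d/10 pc) = 5 log₁₀(19.05) − 5 = 1.399
M = m − 5 log₁₀(d/10) = 15.9 − 1.399 = 14.501

M ≈ 14.50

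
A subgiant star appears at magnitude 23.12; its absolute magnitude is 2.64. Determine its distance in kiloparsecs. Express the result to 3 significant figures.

d ≈ 125 kpc

Distance modulus: m − M = 23.12 − (2.64) = 20.480
m − M = 5 log₁₀ d − 5
log₁₀ d = (m − M)/5 + 1 = 5.0960
d = 10^5.0960 = 124700 pc
= 124.7 kpc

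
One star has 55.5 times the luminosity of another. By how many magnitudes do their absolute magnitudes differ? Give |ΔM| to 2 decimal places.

|ΔM| ≈ 4.36

Pogson: ΔM = −2.5 log₁₀(ratio) = −2.5 log₁₀(55.5) = −2.5 × 1.7443 = -4.361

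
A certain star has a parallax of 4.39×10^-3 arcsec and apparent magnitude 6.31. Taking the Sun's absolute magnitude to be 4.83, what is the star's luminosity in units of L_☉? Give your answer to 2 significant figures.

L/L_☉ ≈ 130

d = 1/p = 1/4.39×10^-3″ = 227.8 pc
M = m − 5 log₁₀ d + 5 = 6.31 − 5·2.3575 + 5 = -0.478
M − M_☉ = -0.478 − 4.83 = -5.308
L/L_☉ = 10^(−0.4 × -5.308) = 132.8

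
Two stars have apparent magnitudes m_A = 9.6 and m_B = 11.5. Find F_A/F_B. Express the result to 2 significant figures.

Δm = 9.6 − (11.5) = -1.9
Flux ratio = 10^(−0.4 Δm) = 10^(−0.4 × -1.9) = 10^0.760 = 5.754

F_A/F_B ≈ 5.8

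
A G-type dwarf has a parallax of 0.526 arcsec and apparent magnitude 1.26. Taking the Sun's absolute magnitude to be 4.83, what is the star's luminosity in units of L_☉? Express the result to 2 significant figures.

L/L_☉ ≈ 0.97

d = 1/p = 1/0.526″ = 1.901 pc
M = m − 5 log₁₀ d + 5 = 1.26 − 5·0.2790 + 5 = 4.865
M − M_☉ = 4.865 − 4.83 = 0.035
L/L_☉ = 10^(−0.4 × 0.035) = 0.9683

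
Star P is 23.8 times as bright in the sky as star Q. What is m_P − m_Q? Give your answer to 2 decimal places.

m_P − m_Q ≈ -3.44

Pogson: Δm = −2.5 log₁₀(ratio) = −2.5 log₁₀(23.8) = −2.5 × 1.3766 = -3.441
Star P is brighter, so it has the smaller magnitude: the difference is negative.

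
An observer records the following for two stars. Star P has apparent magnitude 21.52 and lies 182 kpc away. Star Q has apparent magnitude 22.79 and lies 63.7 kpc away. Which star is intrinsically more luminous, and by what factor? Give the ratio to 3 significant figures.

Star P is more luminous, by a factor of 26.3.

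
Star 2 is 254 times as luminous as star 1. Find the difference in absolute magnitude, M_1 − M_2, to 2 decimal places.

M_1 − M_2 ≈ 6.01

Pogson: ΔM = −2.5 log₁₀(ratio) = −2.5 log₁₀(254) = −2.5 × 2.4048 = -6.012
Star 2 is brighter so has the smaller magnitude: M_1 − M_2 is positive.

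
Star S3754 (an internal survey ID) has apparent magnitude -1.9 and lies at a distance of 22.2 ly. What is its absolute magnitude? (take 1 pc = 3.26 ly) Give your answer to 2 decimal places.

d = 22.2 ly / 3.26 = 6.810 pc
5 log₁₀(d/10 pc) = 5 log₁₀(6.810) − 5 = -0.834
M = m − 5 log₁₀(d/10) = -1.9 + 0.834 = -1.066

M ≈ -1.07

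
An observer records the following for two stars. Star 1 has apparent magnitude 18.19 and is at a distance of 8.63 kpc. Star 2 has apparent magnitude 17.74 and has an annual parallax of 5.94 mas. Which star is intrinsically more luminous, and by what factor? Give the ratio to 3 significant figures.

Star 1: d = 8.63 kpc = 8630 pc
Star 1: M = m − 5 log₁₀ d + 5 = 18.19 − 5·3.9360 + 5 = 3.510
Star 2: p = 5.94 mas = 5.94×10^-3″ → d = 1/p = 168.4 pc
Star 2: M = m − 5 log₁₀ d + 5 = 17.74 − 5·2.2262 + 5 = 11.609
ΔM = M_1 − M_2 = 3.510 − (11.609) = -8.099; smaller M is more luminous → Star 1.
L ratio = 10^(0.4 |ΔM|) = 10^3.240 = 1736

Star 1 is more luminous, by a factor of 1740.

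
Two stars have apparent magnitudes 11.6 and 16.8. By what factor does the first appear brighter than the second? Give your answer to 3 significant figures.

Δm = 11.6 − (16.8) = -5.2
Flux ratio = 10^(−0.4 Δm) = 10^(−0.4 × -5.2) = 10^2.080 = 120.2

120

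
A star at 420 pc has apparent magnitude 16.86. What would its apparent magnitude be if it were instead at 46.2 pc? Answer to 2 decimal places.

Flux ∝ 1/d², so Δm = 5 log₁₀(d₂/d₁) = 5 log₁₀(46.2/420) = -4.793
m₂ = m₁ + Δm = 16.86 + (-4.793) = 12.067

m ≈ 12.07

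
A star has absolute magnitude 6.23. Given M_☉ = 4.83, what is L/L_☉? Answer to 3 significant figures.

L/L_☉ ≈ 0.275

M − M_☉ = 6.23 − 4.83 = 1.400
L/L_☉ = 10^(−0.4 (M − M_☉)) = 10^-0.560 = 0.2754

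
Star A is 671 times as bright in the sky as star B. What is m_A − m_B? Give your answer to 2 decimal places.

Pogson: Δm = −2.5 log₁₀(ratio) = −2.5 log₁₀(671) = −2.5 × 2.8267 = -7.067
Star A is brighter, so it has the smaller magnitude: the difference is negative.

m_A − m_B ≈ -7.07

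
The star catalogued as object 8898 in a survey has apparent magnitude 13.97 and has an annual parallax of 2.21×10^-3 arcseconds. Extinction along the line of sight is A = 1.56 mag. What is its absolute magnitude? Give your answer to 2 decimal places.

M ≈ 4.13

d = 1/p = 1/2.21×10^-3″ = 452.5 pc
5 log₁₀(d/10 pc) = 5 log₁₀(452.5) − 5 = 8.278
M = m − 5 log₁₀(d/10) − A = 13.97 − 8.278 − 1.56 = 4.132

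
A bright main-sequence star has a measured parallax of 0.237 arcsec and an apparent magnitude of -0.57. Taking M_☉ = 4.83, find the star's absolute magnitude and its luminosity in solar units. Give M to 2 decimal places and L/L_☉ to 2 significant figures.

M ≈ 1.30; L/L_☉ ≈ 26

d = 1/p = 1/0.237″ = 4.219 pc
M = m − 5 log₁₀ d + 5 = -0.57 − 5·0.6253 + 5 = 1.304
M − M_☉ = 1.304 − 4.83 = -3.526
L/L_☉ = 10^(−0.4 × -3.526) = 25.73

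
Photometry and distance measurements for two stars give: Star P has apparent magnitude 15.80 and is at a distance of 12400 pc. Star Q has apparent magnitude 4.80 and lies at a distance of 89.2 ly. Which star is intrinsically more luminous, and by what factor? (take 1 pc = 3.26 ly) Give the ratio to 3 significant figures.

Star P is more luminous, by a factor of 8.18.

Star P: M = m − 5 log₁₀ d + 5 = 15.80 − 5·4.0934 + 5 = 0.333
Star Q: d = 89.2 ly / 3.26 = 27.36 pc
Star Q: M = m − 5 log₁₀ d + 5 = 4.80 − 5·1.4371 + 5 = 2.614
ΔM = M_P − M_Q = 0.333 − (2.614) = -2.281; smaller M is more luminous → Star P.
L ratio = 10^(0.4 |ΔM|) = 10^0.913 = 8.176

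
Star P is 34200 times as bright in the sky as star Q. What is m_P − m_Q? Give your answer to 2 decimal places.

Pogson: Δm = −2.5 log₁₀(ratio) = −2.5 log₁₀(34200) = −2.5 × 4.5340 = -11.335
Star P is brighter, so it has the smaller magnitude: the difference is negative.

m_P − m_Q ≈ -11.34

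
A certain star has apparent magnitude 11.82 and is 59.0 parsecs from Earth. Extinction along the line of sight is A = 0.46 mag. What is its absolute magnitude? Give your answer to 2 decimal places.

5 log₁₀(d/10 pc) = 5 log₁₀(59.00) − 5 = 3.854
M = m − 5 log₁₀(d/10) − A = 11.82 − 3.854 − 0.46 = 7.506

M ≈ 7.51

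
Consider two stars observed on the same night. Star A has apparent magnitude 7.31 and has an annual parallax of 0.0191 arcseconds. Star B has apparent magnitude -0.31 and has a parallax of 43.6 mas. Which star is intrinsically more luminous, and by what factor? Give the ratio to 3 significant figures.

Star A: d = 1/p = 1/0.0191″ = 52.36 pc
Star A: M = m − 5 log₁₀ d + 5 = 7.31 − 5·1.7190 + 5 = 3.715
Star B: p = 43.6 mas = 0.0436″ → d = 1/p = 22.94 pc
Star B: M = m − 5 log₁₀ d + 5 = -0.31 − 5·1.3605 + 5 = -2.113
ΔM = M_A − M_B = 3.715 − (-2.113) = 5.828; smaller M is more luminous → Star B.
L ratio = 10^(0.4 |ΔM|) = 10^2.331 = 214.3

Star B is more luminous, by a factor of 214.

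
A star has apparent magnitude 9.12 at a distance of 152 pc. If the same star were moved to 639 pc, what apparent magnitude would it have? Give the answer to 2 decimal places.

m ≈ 12.24

Flux ∝ 1/d², so Δm = 5 log₁₀(d₂/d₁) = 5 log₁₀(639/152) = 3.118
m₂ = m₁ + Δm = 9.12 + (3.118) = 12.238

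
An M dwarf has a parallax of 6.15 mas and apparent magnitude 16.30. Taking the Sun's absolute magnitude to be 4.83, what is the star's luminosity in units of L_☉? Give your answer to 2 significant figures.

d = 1/p = 1000/6.15 mas = 162.6 pc
M = m − 5 log₁₀ d + 5 = 16.30 − 5·2.2111 + 5 = 10.244
M − M_☉ = 10.244 − 4.83 = 5.414
L/L_☉ = 10^(−0.4 × 5.414) = 6.827×10^-3

L/L_☉ ≈ 6.8×10^-3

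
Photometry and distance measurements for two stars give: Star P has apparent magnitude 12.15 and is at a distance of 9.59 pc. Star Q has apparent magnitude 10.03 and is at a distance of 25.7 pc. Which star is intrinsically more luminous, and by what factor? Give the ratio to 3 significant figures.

Star Q is more luminous, by a factor of 50.6.

Star P: M = m − 5 log₁₀ d + 5 = 12.15 − 5·0.9818 + 5 = 12.241
Star Q: M = m − 5 log₁₀ d + 5 = 10.03 − 5·1.4099 + 5 = 7.980
ΔM = M_P − M_Q = 12.241 − (7.980) = 4.261; smaller M is more luminous → Star Q.
L ratio = 10^(0.4 |ΔM|) = 10^1.704 = 50.61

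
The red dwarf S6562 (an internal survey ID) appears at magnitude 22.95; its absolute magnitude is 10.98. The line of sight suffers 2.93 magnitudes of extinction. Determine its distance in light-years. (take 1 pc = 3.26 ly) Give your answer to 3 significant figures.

d ≈ 2100 ly

m − M = 5 log₁₀(d/10 pc) + A  ⇒  22.95 − (10.98) − 2.93 = 5 log₁₀(d/10)
9.040 = 5 log₁₀(d/10)
log₁₀ d = (m − M − A)/5 + 1 = 2.8080
d = 10^2.8080 = 642.7 pc
= 2095 ly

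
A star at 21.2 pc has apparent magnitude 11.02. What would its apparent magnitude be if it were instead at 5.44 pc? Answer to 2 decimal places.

Flux ∝ 1/d², so Δm = 5 log₁₀(d₂/d₁) = 5 log₁₀(5.44/21.2) = -2.954
m₂ = m₁ + Δm = 11.02 + (-2.954) = 8.066

m ≈ 8.07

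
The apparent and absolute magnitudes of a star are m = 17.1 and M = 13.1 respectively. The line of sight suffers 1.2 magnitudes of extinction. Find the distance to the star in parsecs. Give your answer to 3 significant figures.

d ≈ 36.3 pc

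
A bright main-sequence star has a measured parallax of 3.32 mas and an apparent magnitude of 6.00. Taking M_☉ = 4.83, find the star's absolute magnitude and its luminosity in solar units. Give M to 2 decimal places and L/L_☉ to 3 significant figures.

M ≈ -1.39; L/L_☉ ≈ 309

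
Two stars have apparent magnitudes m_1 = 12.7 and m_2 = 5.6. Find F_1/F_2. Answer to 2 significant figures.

Magnitude difference = 7.1
Flux ratio = 10^(−0.4 Δm) = 10^(−0.4 × 7.1) = 10^-2.840 = 1.445×10^-3

F_1/F_2 ≈ 1.4×10^-3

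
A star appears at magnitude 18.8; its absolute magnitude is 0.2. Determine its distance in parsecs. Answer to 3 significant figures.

d ≈ 52500 pc

μ = m − M = 18.600
m − M = 5 log₁₀ d − 5
log₁₀ d = (m − M)/5 + 1 = 4.7200
d = 10^4.7200 = 52480 pc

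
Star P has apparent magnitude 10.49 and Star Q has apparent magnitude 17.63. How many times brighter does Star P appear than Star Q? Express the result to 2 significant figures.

Δm = 10.49 − (17.63) = -7.14
Flux ratio = 10^(−0.4 Δm) = 10^(−0.4 × -7.14) = 10^2.856 = 717.8

720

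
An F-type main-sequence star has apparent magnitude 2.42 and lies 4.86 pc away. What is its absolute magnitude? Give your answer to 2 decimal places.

M ≈ 3.99

5 log₁₀(d/10 pc) = 5 log₁₀(4.860) − 5 = -1.567
M = m − 5 log₁₀(d/10) = 2.42 + 1.567 = 3.987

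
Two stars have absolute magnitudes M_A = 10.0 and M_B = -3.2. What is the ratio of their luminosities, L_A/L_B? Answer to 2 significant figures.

ΔM = M_A − M_B = 13.2
L_A/L_B = 10^(−0.4 ΔM) = 10^-5.280 = 5.248×10^-6

L_A/L_B ≈ 5.2×10^-6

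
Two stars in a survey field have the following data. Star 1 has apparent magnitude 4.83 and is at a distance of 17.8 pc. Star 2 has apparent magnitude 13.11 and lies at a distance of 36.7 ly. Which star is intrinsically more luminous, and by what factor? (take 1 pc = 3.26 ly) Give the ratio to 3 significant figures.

Star 1: M = m − 5 log₁₀ d + 5 = 4.83 − 5·1.2504 + 5 = 3.578
Star 2: d = 36.7 ly / 3.26 = 11.26 pc
Star 2: M = m − 5 log₁₀ d + 5 = 13.11 − 5·1.0514 + 5 = 12.853
ΔM = M_1 − M_2 = 3.578 − (12.853) = -9.275; smaller M is more luminous → Star 1.
L ratio = 10^(0.4 |ΔM|) = 10^3.710 = 5128

Star 1 is more luminous, by a factor of 5130.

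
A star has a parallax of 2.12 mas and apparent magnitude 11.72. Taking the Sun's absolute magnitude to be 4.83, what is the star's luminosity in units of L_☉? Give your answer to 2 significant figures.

d = 1/p = 1000/2.12 mas = 471.7 pc
M = m − 5 log₁₀ d + 5 = 11.72 − 5·2.6737 + 5 = 3.352
M − M_☉ = 3.352 − 4.83 = -1.478
L/L_☉ = 10^(−0.4 × -1.478) = 3.902

L/L_☉ ≈ 3.9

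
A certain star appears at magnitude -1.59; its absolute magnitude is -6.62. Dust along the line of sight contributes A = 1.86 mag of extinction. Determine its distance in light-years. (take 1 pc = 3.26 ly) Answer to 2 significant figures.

d ≈ 140 ly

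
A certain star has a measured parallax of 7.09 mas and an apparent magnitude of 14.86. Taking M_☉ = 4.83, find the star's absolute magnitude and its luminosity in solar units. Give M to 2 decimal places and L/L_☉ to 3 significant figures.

d = 1/p = 1000/7.09 mas = 141.0 pc
M = m − 5 log₁₀ d + 5 = 14.86 − 5·2.1494 + 5 = 9.113
M − M_☉ = 9.113 − 4.83 = 4.283
L/L_☉ = 10^(−0.4 × 4.283) = 0.01935

M ≈ 9.11; L/L_☉ ≈ 0.0194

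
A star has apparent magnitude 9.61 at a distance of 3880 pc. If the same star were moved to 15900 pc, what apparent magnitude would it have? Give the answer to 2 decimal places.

Flux ∝ 1/d², so Δm = 5 log₁₀(d₂/d₁) = 5 log₁₀(15900/3880) = 3.063
m₂ = m₁ + Δm = 9.61 + (3.063) = 12.673

m ≈ 12.67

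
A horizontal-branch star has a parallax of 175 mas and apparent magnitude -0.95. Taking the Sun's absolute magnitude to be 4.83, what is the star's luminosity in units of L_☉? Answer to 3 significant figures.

d = 1/p = 1000/175 mas = 5.714 pc
M = m − 5 log₁₀ d + 5 = -0.95 − 5·0.7570 + 5 = 0.265
M − M_☉ = 0.265 − 4.83 = -4.565
L/L_☉ = 10^(−0.4 × -4.565) = 66.98

L/L_☉ ≈ 67.0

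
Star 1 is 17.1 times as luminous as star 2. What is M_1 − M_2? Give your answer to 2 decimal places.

Pogson: ΔM = −2.5 log₁₀(ratio) = −2.5 log₁₀(17.1) = −2.5 × 1.2330 = -3.082
Star 1 is brighter, so it has the smaller magnitude: the difference is negative.

M_1 − M_2 ≈ -3.08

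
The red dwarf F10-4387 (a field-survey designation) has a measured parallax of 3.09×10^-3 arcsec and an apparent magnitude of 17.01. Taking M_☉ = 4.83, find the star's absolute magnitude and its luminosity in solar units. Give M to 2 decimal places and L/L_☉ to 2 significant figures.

d = 1/p = 1/3.09×10^-3″ = 323.6 pc
M = m − 5 log₁₀ d + 5 = 17.01 − 5·2.5100 + 5 = 9.460
M − M_☉ = 9.460 − 4.83 = 4.630
L/L_☉ = 10^(−0.4 × 4.630) = 0.01406

M ≈ 9.46; L/L_☉ ≈ 0.014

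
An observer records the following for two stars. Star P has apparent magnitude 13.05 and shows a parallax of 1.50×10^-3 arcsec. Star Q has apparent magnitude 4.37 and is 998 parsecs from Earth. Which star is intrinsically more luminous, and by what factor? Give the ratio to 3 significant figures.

Star Q is more luminous, by a factor of 6640.

Star P: d = 1/p = 1/1.50×10^-3″ = 666.7 pc
Star P: M = m − 5 log₁₀ d + 5 = 13.05 − 5·2.8239 + 5 = 3.930
Star Q: M = m − 5 log₁₀ d + 5 = 4.37 − 5·2.9991 + 5 = -5.626
ΔM = M_P − M_Q = 3.930 − (-5.626) = 9.556; smaller M is more luminous → Star Q.
L ratio = 10^(0.4 |ΔM|) = 10^3.822 = 6644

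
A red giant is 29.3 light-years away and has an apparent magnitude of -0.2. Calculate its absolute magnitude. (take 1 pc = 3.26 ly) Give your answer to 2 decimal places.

M ≈ 0.03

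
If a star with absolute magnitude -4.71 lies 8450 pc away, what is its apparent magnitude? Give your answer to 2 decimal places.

m ≈ 9.92

m = M + 5 log₁₀ d − 5 = -4.71 + 5·3.9269 − 5 = 9.924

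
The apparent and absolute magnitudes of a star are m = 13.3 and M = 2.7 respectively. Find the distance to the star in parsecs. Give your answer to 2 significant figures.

d ≈ 1300 pc

μ = m − M = 10.600
m − M = 5 log₁₀ d − 5
log₁₀ d = (m − M)/5 + 1 = 3.1200
d = 10^3.1200 = 1318 pc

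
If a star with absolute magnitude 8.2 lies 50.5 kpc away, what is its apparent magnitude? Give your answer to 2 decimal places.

m ≈ 26.72

d = 50.5 kpc = 50500 pc
m = M + 5 log₁₀ d − 5 = 8.2 + 5·4.7033 − 5 = 26.716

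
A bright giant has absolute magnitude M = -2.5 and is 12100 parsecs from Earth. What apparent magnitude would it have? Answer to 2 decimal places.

m = M + 5 log₁₀ d − 5 = -2.5 + 5·4.0828 − 5 = 12.914

m ≈ 12.91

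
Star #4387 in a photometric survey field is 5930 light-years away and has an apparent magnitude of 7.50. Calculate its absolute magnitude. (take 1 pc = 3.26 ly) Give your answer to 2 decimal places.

d = 5930 ly / 3.26 = 1819 pc
5 log₁₀(d/10 pc) = 5 log₁₀(1819) − 5 = 11.299
M = m − 5 log₁₀(d/10) = 7.50 − 11.299 = -3.799

M ≈ -3.80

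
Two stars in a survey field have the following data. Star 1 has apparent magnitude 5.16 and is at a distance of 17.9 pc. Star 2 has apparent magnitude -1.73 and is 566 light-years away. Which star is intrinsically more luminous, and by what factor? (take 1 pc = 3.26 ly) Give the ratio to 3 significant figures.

Star 1: M = m − 5 log₁₀ d + 5 = 5.16 − 5·1.2529 + 5 = 3.896
Star 2: d = 566 ly / 3.26 = 173.6 pc
Star 2: M = m − 5 log₁₀ d + 5 = -1.73 − 5·2.2396 + 5 = -7.928
ΔM = M_1 − M_2 = 3.896 − (-7.928) = 11.824; smaller M is more luminous → Star 2.
L ratio = 10^(0.4 |ΔM|) = 10^4.729 = 53640

Star 2 is more luminous, by a factor of 53600.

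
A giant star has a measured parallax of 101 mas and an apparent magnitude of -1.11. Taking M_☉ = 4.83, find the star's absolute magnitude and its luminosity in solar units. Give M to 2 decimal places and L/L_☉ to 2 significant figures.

d = 1/p = 1000/101 mas = 9.901 pc
M = m − 5 log₁₀ d + 5 = -1.11 − 5·0.9957 + 5 = -1.088
M − M_☉ = -1.088 − 4.83 = -5.918
L/L_☉ = 10^(−0.4 × -5.918) = 233.0

M ≈ -1.09; L/L_☉ ≈ 230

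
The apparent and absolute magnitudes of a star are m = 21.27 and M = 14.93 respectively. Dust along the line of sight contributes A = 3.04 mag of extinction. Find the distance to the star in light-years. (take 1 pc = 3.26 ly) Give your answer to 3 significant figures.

d ≈ 149 ly

m − M = 5 log₁₀(d/10 pc) + A  ⇒  21.27 − (14.93) − 3.04 = 5 log₁₀(d/10)
3.300 = 5 log₁₀(d/10)
log₁₀ d = (m − M − A)/5 + 1 = 1.6600
d = 10^1.6600 = 45.71 pc
= 149.0 ly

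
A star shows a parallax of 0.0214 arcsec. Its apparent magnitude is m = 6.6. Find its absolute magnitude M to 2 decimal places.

d = 1/p = 1/0.0214″ = 46.73 pc
5 log₁₀(d/10 pc) = 5 log₁₀(46.73) − 5 = 3.348
M = m − 5 log₁₀(d/10) = 6.6 − 3.348 = 3.252

M ≈ 3.25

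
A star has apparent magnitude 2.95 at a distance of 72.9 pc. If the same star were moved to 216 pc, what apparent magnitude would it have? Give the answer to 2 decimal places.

Flux ∝ 1/d², so Δm = 5 log₁₀(d₂/d₁) = 5 log₁₀(216/72.9) = 2.359
m₂ = m₁ + Δm = 2.95 + (2.359) = 5.309

m ≈ 5.31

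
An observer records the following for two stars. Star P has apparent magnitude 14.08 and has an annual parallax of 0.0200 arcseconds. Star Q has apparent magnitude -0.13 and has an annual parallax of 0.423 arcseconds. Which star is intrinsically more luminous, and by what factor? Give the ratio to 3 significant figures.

Star Q is more luminous, by a factor of 1080.

Star P: d = 1/p = 1/0.0200″ = 50.00 pc
Star P: M = m − 5 log₁₀ d + 5 = 14.08 − 5·1.6990 + 5 = 10.585
Star Q: d = 1/p = 1/0.423″ = 2.364 pc
Star Q: M = m − 5 log₁₀ d + 5 = -0.13 − 5·0.3737 + 5 = 3.002
ΔM = M_P − M_Q = 10.585 − (3.002) = 7.583; smaller M is more luminous → Star Q.
L ratio = 10^(0.4 |ΔM|) = 10^3.033 = 1080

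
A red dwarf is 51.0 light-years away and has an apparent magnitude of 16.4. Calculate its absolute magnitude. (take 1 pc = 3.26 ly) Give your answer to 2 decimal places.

M ≈ 15.43

d = 51.0 ly / 3.26 = 15.64 pc
5 log₁₀(d/10 pc) = 5 log₁₀(15.64) − 5 = 0.972
M = m − 5 log₁₀(d/10) = 16.4 − 0.972 = 15.428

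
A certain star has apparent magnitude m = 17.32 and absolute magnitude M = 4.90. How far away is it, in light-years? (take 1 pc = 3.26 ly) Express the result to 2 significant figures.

d ≈ 9900 ly

Distance modulus: m − M = 17.32 − (4.90) = 12.420
m − M = 5 log₁₀ d − 5
log₁₀ d = (m − M)/5 + 1 = 3.4840
d = 10^3.4840 = 3048 pc
= 9936 ly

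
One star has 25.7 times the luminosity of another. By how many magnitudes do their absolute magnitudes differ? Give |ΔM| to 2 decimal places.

|ΔM| ≈ 3.52

Pogson: ΔM = −2.5 log₁₀(ratio) = −2.5 log₁₀(25.7) = −2.5 × 1.4099 = -3.525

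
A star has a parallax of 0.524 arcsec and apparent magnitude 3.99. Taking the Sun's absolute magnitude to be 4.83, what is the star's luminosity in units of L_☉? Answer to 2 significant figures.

L/L_☉ ≈ 0.079

d = 1/p = 1/0.524″ = 1.908 pc
M = m − 5 log₁₀ d + 5 = 3.99 − 5·0.2807 + 5 = 7.587
M − M_☉ = 7.587 − 4.83 = 2.757
L/L_☉ = 10^(−0.4 × 2.757) = 0.07895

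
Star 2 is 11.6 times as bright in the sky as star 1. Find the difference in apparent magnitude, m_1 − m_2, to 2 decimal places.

Pogson: Δm = −2.5 log₁₀(ratio) = −2.5 log₁₀(11.6) = −2.5 × 1.0645 = -2.661
Star 2 is brighter so has the smaller magnitude: m_1 − m_2 is positive.

m_1 − m_2 ≈ 2.66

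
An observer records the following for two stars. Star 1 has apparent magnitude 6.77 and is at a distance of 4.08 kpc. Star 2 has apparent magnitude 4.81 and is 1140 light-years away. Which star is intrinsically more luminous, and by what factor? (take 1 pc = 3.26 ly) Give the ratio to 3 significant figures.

Star 1: d = 4.08 kpc = 4080 pc
Star 1: M = m − 5 log₁₀ d + 5 = 6.77 − 5·3.6107 + 5 = -6.283
Star 2: d = 1140 ly / 3.26 = 349.7 pc
Star 2: M = m − 5 log₁₀ d + 5 = 4.81 − 5·2.5437 + 5 = -2.908
ΔM = M_1 − M_2 = -6.283 − (-2.908) = -3.375; smaller M is more luminous → Star 1.
L ratio = 10^(0.4 |ΔM|) = 10^1.350 = 22.38

Star 1 is more luminous, by a factor of 22.4.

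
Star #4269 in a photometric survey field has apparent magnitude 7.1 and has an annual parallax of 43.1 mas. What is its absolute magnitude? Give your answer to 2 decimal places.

p = 43.1 mas = 0.0431″ → d = 1/p = 23.20 pc
5 log₁₀(d/10 pc) = 5 log₁₀(23.20) − 5 = 1.828
M = m − 5 log₁₀(d/10) = 7.1 − 1.828 = 5.272

M ≈ 5.27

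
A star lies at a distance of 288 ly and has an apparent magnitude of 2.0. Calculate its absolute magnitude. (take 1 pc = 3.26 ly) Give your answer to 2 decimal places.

M ≈ -2.73

d = 288 ly / 3.26 = 88.34 pc
5 log₁₀(d/10 pc) = 5 log₁₀(88.34) − 5 = 4.731
M = m − 5 log₁₀(d/10) = 2.0 − 4.731 = -2.731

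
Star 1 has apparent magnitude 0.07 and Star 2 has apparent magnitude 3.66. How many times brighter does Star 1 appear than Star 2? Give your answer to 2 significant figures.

27

Magnitude difference = -3.59
Flux ratio = 10^(−0.4 Δm) = 10^(−0.4 × -3.59) = 10^1.436 = 27.29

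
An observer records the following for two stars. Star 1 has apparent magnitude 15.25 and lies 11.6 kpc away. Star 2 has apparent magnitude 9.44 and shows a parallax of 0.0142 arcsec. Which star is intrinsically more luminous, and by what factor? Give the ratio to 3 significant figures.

Star 1 is more luminous, by a factor of 129.

Star 1: d = 11.6 kpc = 11600 pc
Star 1: M = m − 5 log₁₀ d + 5 = 15.25 − 5·4.0645 + 5 = -0.072
Star 2: d = 1/p = 1/0.0142″ = 70.42 pc
Star 2: M = m − 5 log₁₀ d + 5 = 9.44 − 5·1.8477 + 5 = 5.201
ΔM = M_1 − M_2 = -0.072 − (5.201) = -5.274; smaller M is more luminous → Star 1.
L ratio = 10^(0.4 |ΔM|) = 10^2.109 = 128.7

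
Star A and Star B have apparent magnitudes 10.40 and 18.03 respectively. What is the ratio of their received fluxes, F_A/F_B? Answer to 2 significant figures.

F_A/F_B ≈ 1100

Magnitude difference = -7.63
Flux ratio = 10^(−0.4 Δm) = 10^(−0.4 × -7.63) = 10^3.052 = 1127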